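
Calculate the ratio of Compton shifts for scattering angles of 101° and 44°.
101° produces the larger shift by a factor of 4.243

Calculate both shifts using Δλ = λ_C(1 - cos θ):

For θ₁ = 44°:
Δλ₁ = 2.4263 × (1 - cos(44°))
Δλ₁ = 2.4263 × 0.2807
Δλ₁ = 0.6810 pm

For θ₂ = 101°:
Δλ₂ = 2.4263 × (1 - cos(101°))
Δλ₂ = 2.4263 × 1.1908
Δλ₂ = 2.8893 pm

The 101° angle produces the larger shift.
Ratio: 2.8893/0.6810 = 4.243

(Intermediate values are shown rounded; full precision is carried through to the final answer.)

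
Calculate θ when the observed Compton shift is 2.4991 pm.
91.72°

From the Compton formula Δλ = λ_C(1 - cos θ), we can solve for θ:

cos θ = 1 - Δλ/λ_C

Given:
- Δλ = 2.4991 pm
- λ_C = h/(m_e·c) ≈ 2.42631024 pm

cos θ = 1 - 2.4991/2.42631024
cos θ = 1 - 1.030000
cos θ = -0.030000

θ = arccos(-0.030000)
θ = 91.72°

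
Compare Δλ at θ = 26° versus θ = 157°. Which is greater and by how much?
157° produces the larger shift by a factor of 18.976

Calculate both shifts using Δλ = λ_C(1 - cos θ):

For θ₁ = 26°:
Δλ₁ = 2.4263 × (1 - cos(26°))
Δλ₁ = 2.4263 × 0.1012
Δλ₁ = 0.2456 pm

For θ₂ = 157°:
Δλ₂ = 2.4263 × (1 - cos(157°))
Δλ₂ = 2.4263 × 1.9205
Δλ₂ = 4.6597 pm

The 157° angle produces the larger shift.
Ratio: 4.6597/0.2456 = 18.976

(Intermediate values are shown rounded; full precision is carried through to the final answer.)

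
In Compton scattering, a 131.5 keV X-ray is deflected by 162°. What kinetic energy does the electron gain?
43.9549 keV

By energy conservation: K_e = E_initial - E_final

First find the scattered photon energy:
Initial wavelength: λ = hc/E = 9.4285 pm
Compton shift: Δλ = λ_C(1 - cos(162°)) = 4.7339 pm
Final wavelength: λ' = 9.4285 + 4.7339 = 14.1623 pm
Final photon energy: E' = hc/λ' = 87.5451 keV

Electron kinetic energy:
K_e = E - E' = 131.5000 - 87.5451 = 43.9549 keV

(Intermediate values are shown rounded; full precision is carried through to the final answer.)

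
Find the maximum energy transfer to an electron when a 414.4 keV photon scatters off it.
256.3480 keV

Maximum energy transfer occurs at θ = 180° (backscattering).

Initial photon: E₀ = 414.4 keV → λ₀ = 2.9919 pm

Maximum Compton shift (at 180°):
Δλ_max = 2λ_C = 2 × 2.4263 = 4.8526 pm

Final wavelength:
λ' = 2.9919 + 4.8526 = 7.8445 pm

Minimum photon energy (maximum energy to electron):
E'_min = hc/λ' = 158.0520 keV

Maximum electron kinetic energy:
K_max = E₀ - E'_min = 414.4000 - 158.0520 = 256.3480 keV

(Intermediate values are shown rounded; full precision is carried through to the final answer.)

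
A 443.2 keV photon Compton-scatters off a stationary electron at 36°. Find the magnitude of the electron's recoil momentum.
1.3970e-22 kg·m/s

The electron is initially at rest, so by conservation of momentum:
p⃗_e = p⃗₀ − p⃗'  (incident photon momentum minus scattered photon momentum)

Photon momentum magnitudes (p = h/λ = E/c):
λ₀ = hc/E₀ = 2.7975 pm → p₀ = h/λ₀ = 2.3686e-22 kg·m/s
Δλ = λ_C(1 − cos 36°) = 0.4634 pm
λ' = 3.2609 pm → p' = h/λ' = 2.0320e-22 kg·m/s

The scattered photon makes angle θ = 36° with the incident direction, so by the law of cosines:
|p⃗_e|² = p₀² + p'² − 2p₀p'cos θ
|p⃗_e|² = (2.3686e-22)² + (2.0320e-22)² − 2·2.3686e-22·2.0320e-22·cos(36°)
|p⃗_e| = 1.3970e-22 kg·m/s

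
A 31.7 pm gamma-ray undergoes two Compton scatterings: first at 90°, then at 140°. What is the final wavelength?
38.4113 pm

Apply Compton shift twice:

First scattering at θ₁ = 90°:
Δλ₁ = λ_C(1 - cos(90°))
Δλ₁ = 2.4263 × 1.0000
Δλ₁ = 2.4263 pm

After first scattering:
λ₁ = 31.7 + 2.4263 = 34.1263 pm

Second scattering at θ₂ = 140°:
Δλ₂ = λ_C(1 - cos(140°))
Δλ₂ = 2.4263 × 1.7660
Δλ₂ = 4.2850 pm

Final wavelength:
λ₂ = 34.1263 + 4.2850 = 38.4113 pm

Total shift: Δλ_total = 2.4263 + 4.2850 = 6.7113 pm

(Intermediate values are shown rounded; full precision is carried through to the final answer.)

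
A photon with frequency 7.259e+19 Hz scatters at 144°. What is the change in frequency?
3.740e+19 Hz (decrease)

Convert frequency to wavelength (c = 299792458 m/s):
λ₀ = c/f₀ = 299792458/7.259e+19 = 4.1299416e-12 m = 4.1299 pm

Calculate Compton shift:
Δλ = λ_C(1 - cos(144°)) = 4.3892 pm

Final wavelength:
λ' = λ₀ + Δλ = 4.1299 + 4.3892 = 8.5192 pm

Final frequency:
f' = c/λ' = 299792458/8.5191780e-12 = 3.5190303e+19 Hz

Frequency shift (decrease):
Δf = f₀ - f' = 7.259e+19 - 3.5190303e+19 = 3.740e+19 Hz

(Intermediate values are shown rounded; full precision is carried through to the final answer.)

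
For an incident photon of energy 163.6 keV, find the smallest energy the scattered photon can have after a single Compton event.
99.7370 keV (at θ = 180°)

The scattered photon has minimum energy when its wavelength is maximum, i.e., when the Compton shift Δλ = λ_C(1 − cos θ) is maximum. This occurs at θ = 180° (backscattering), giving Δλ_max = 2λ_C = 4.8526 pm.

Initial wavelength: λ₀ = hc/E₀ = 7.5785 pm
Maximum final wavelength: λ'_max = λ₀ + 2λ_C = 7.5785 + 4.8526 = 12.4311 pm
Minimum final energy: E'_min = hc/λ'_max = 99.7370 keV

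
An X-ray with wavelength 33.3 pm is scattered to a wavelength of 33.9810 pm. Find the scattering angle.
44.00°

First find the wavelength shift:
Δλ = λ' - λ = 33.9810 - 33.3 = 0.6810 pm

Using Δλ = λ_C(1 - cos θ), with λ_C = h/(m_e·c) ≈ 2.42631024 pm:
cos θ = 1 - Δλ/λ_C
cos θ = 1 - 0.6810/2.42631024
cos θ = 0.719327

θ = arccos(0.719327)
θ = 44.00°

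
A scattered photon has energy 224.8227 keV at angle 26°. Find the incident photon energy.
235.3000 keV

Convert final energy to wavelength (hc ≈ 1239.842 keV·pm):
λ' = hc/E' = 1239.842 / 224.8227 = 5.5148 pm

Calculate the Compton shift:
Δλ = λ_C(1 - cos(26°))
Δλ = 2.4263 × (1 - cos(26°))
Δλ = 0.2456 pm

Initial wavelength:
λ = λ' - Δλ = 5.5148 - 0.2456 = 5.2692 pm

Initial energy:
E = hc/λ = 1239.842 / 5.2692 = 235.3000 keV

(Intermediate values are shown rounded; full precision is carried through to the final answer.)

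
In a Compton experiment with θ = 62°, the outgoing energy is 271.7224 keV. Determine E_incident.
378.4999 keV

Convert final energy to wavelength (hc ≈ 1239.842 keV·pm):
λ' = hc/E' = 1239.842 / 271.7224 = 4.5629 pm

Calculate the Compton shift:
Δλ = λ_C(1 - cos(62°))
Δλ = 2.4263 × (1 - cos(62°))
Δλ = 1.2872 pm

Initial wavelength:
λ = λ' - Δλ = 4.5629 - 1.2872 = 3.2757 pm

Initial energy:
E = hc/λ = 1239.842 / 3.2757 = 378.4999 keV

(Intermediate values are shown rounded; full precision is carried through to the final answer.)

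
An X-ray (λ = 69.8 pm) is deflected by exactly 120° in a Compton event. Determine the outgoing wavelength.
73.4395 pm

Using the Compton formula: λ' = λ + λ_C(1 − cos θ)

For θ = 120°, cos θ = -1/2 (exact) = -0.5000, so:
1 − cos 120° = 1 − (-1/2) = 1.5000

Δλ = λ_C × 1.5000 = 2.4263 × 1.5000 = 3.6395 pm

λ' = 69.8 + 3.6395 = 73.4395 pm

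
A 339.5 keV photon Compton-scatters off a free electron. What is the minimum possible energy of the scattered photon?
145.7851 keV (at θ = 180°)

The scattered photon has minimum energy when its wavelength is maximum, i.e., when the Compton shift Δλ = λ_C(1 − cos θ) is maximum. This occurs at θ = 180° (backscattering), giving Δλ_max = 2λ_C = 4.8526 pm.

Initial wavelength: λ₀ = hc/E₀ = 3.6520 pm
Maximum final wavelength: λ'_max = λ₀ + 2λ_C = 3.6520 + 4.8526 = 8.5046 pm
Minimum final energy: E'_min = hc/λ'_max = 145.7851 keV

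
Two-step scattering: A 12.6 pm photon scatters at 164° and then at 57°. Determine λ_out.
18.4635 pm

Apply Compton shift twice:

First scattering at θ₁ = 164°:
Δλ₁ = λ_C(1 - cos(164°))
Δλ₁ = 2.4263 × 1.9613
Δλ₁ = 4.7586 pm

After first scattering:
λ₁ = 12.6 + 4.7586 = 17.3586 pm

Second scattering at θ₂ = 57°:
Δλ₂ = λ_C(1 - cos(57°))
Δλ₂ = 2.4263 × 0.4554
Δλ₂ = 1.1048 pm

Final wavelength:
λ₂ = 17.3586 + 1.1048 = 18.4635 pm

Total shift: Δλ_total = 4.7586 + 1.1048 = 5.8635 pm

(Intermediate values are shown rounded; full precision is carried through to the final answer.)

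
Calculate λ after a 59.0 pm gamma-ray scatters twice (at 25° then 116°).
62.7173 pm

Apply Compton shift twice:

First scattering at θ₁ = 25°:
Δλ₁ = λ_C(1 - cos(25°))
Δλ₁ = 2.4263 × 0.0937
Δλ₁ = 0.2273 pm

After first scattering:
λ₁ = 59.0 + 0.2273 = 59.2273 pm

Second scattering at θ₂ = 116°:
Δλ₂ = λ_C(1 - cos(116°))
Δλ₂ = 2.4263 × 1.4384
Δλ₂ = 3.4899 pm

Final wavelength:
λ₂ = 59.2273 + 3.4899 = 62.7173 pm

Total shift: Δλ_total = 0.2273 + 3.4899 = 3.7173 pm

(Intermediate values are shown rounded; full precision is carried through to the final answer.)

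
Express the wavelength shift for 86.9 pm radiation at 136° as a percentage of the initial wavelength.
4.8005%

Calculate the Compton shift:
Δλ = λ_C(1 - cos(136°))
Δλ = 2.4263 × (1 - cos(136°))
Δλ = 2.4263 × 1.7193
Δλ = 4.1717 pm

Percentage change:
(Δλ/λ₀) × 100 = (4.1717/86.9) × 100
= 4.8005%

(Intermediate values are shown rounded; full precision is carried through to the final answer.)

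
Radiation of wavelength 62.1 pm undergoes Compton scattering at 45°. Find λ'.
62.8106 pm

Using the Compton formula: λ' = λ + λ_C(1 − cos θ)

For θ = 45°, cos θ = √2/2 (exact) ≈ 0.7071, so:
1 − cos 45° = 1 − (√2/2) ≈ 0.2929

Δλ = λ_C × 0.2929 = 2.4263 × 0.2929 = 0.7106 pm

λ' = 62.1 + 0.7106 = 62.8106 pm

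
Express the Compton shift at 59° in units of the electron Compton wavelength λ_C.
0.4850 λ_C

The Compton shift formula is:
Δλ = λ_C(1 - cos θ)

Dividing both sides by λ_C:
Δλ/λ_C = 1 - cos θ

For θ = 59°:
Δλ/λ_C = 1 - cos(59°)
Δλ/λ_C = 1 - 0.5150
Δλ/λ_C = 0.4850

This means the shift is 0.4850 × λ_C = 1.1767 pm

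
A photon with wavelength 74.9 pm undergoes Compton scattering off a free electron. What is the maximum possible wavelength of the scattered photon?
79.7526 pm (at θ = 180°)

The Compton shift is Δλ = λ_C(1 − cos θ).

Since cos θ ranges from −1 to 1, the factor (1 − cos θ) ranges from 0 to 2; the maximum shift occurs at θ = 180° (backscattering):
Δλ_max = 2λ_C = 2 × 2.4263 pm = 4.8526 pm

Maximum scattered wavelength:
λ'_max = λ₀ + Δλ_max = 74.9 + 4.8526 = 79.7526 pm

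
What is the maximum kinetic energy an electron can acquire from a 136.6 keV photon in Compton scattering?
47.5888 keV

Maximum energy transfer occurs at θ = 180° (backscattering).

Initial photon: E₀ = 136.6 keV → λ₀ = 9.0764 pm

Maximum Compton shift (at 180°):
Δλ_max = 2λ_C = 2 × 2.4263 = 4.8526 pm

Final wavelength:
λ' = 9.0764 + 4.8526 = 13.9291 pm

Minimum photon energy (maximum energy to electron):
E'_min = hc/λ' = 89.0112 keV

Maximum electron kinetic energy:
K_max = E₀ - E'_min = 136.6000 - 89.0112 = 47.5888 keV

(Intermediate values are shown rounded; full precision is carried through to the final answer.)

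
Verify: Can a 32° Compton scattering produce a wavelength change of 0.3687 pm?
Yes, consistent

Calculate the expected shift for θ = 32°:

Δλ_expected = λ_C(1 - cos(32°))
Δλ_expected = 2.4263 × (1 - cos(32°))
Δλ_expected = 2.4263 × 0.1520
Δλ_expected = 0.3687 pm

Given shift: 0.3687 pm
Expected shift: 0.3687 pm
Difference: 0.0000 pm

The values match. This is consistent with Compton scattering at the stated angle.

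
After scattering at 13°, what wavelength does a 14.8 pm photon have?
14.8622 pm

Using the Compton scattering formula:
λ' = λ + Δλ = λ + λ_C(1 - cos θ)

Given:
- Initial wavelength λ = 14.8 pm
- Scattering angle θ = 13°
- Compton wavelength λ_C ≈ 2.4263 pm

Calculate the shift:
Δλ = 2.4263 × (1 - cos(13°))
Δλ = 2.4263 × 0.0256
Δλ = 0.0622 pm

Final wavelength:
λ' = 14.8 + 0.0622 = 14.8622 pm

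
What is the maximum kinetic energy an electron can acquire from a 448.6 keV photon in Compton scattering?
285.8147 keV

Maximum energy transfer occurs at θ = 180° (backscattering).

Initial photon: E₀ = 448.6 keV → λ₀ = 2.7638 pm

Maximum Compton shift (at 180°):
Δλ_max = 2λ_C = 2 × 2.4263 = 4.8526 pm

Final wavelength:
λ' = 2.7638 + 4.8526 = 7.6164 pm

Minimum photon energy (maximum energy to electron):
E'_min = hc/λ' = 162.7853 keV

Maximum electron kinetic energy:
K_max = E₀ - E'_min = 448.6000 - 162.7853 = 285.8147 keV

(Intermediate values are shown rounded; full precision is carried through to the final answer.)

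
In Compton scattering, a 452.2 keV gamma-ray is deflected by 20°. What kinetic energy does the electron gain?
22.9103 keV

By energy conservation: K_e = E_initial - E_final

First find the scattered photon energy:
Initial wavelength: λ = hc/E = 2.7418 pm
Compton shift: Δλ = λ_C(1 - cos(20°)) = 0.1463 pm
Final wavelength: λ' = 2.7418 + 0.1463 = 2.8881 pm
Final photon energy: E' = hc/λ' = 429.2897 keV

Electron kinetic energy:
K_e = E - E' = 452.2000 - 429.2897 = 22.9103 keV

(Intermediate values are shown rounded; full precision is carried through to the final answer.)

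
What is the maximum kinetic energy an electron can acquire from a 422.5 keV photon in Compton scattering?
263.2838 keV

Maximum energy transfer occurs at θ = 180° (backscattering).

Initial photon: E₀ = 422.5 keV → λ₀ = 2.9345 pm

Maximum Compton shift (at 180°):
Δλ_max = 2λ_C = 2 × 2.4263 = 4.8526 pm

Final wavelength:
λ' = 2.9345 + 4.8526 = 7.7872 pm

Minimum photon energy (maximum energy to electron):
E'_min = hc/λ' = 159.2162 keV

Maximum electron kinetic energy:
K_max = E₀ - E'_min = 422.5000 - 159.2162 = 263.2838 keV

(Intermediate values are shown rounded; full precision is carried through to the final answer.)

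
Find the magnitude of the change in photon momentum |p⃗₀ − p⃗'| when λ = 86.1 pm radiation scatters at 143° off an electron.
1.4245e-23 kg·m/s

Photon momentum magnitude is p = h/λ.

Initial momentum:
p₀ = h/λ = 6.6261e-34/8.6100e-11 = 7.6958e-24 kg·m/s

After scattering:
λ' = λ + Δλ = 86.1 + 4.3640 = 90.4640 pm
p' = h/λ' = 6.6261e-34/9.0464e-11 = 7.3245e-24 kg·m/s

Momentum is a vector; the scattered photon's direction makes angle θ = 143° with the incident direction. The magnitude of the vector change Δp⃗ = p⃗₀ − p⃗' is found from the law of cosines:
|Δp⃗|² = p₀² + p'² − 2p₀p'cos θ
|Δp⃗|² = (7.6958e-24)² + (7.3245e-24)² − 2·7.6958e-24·7.3245e-24·cos(143°)
|Δp⃗| = 1.4245e-23 kg·m/s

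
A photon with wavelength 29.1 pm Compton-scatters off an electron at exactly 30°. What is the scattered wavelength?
29.4251 pm

Using the Compton formula: λ' = λ + λ_C(1 − cos θ)

For θ = 30°, cos θ = √3/2 (exact) ≈ 0.8660, so:
1 − cos 30° = 1 − (√3/2) ≈ 0.1340

Δλ = λ_C × 0.1340 = 2.4263 × 0.1340 = 0.3251 pm

λ' = 29.1 + 0.3251 = 29.4251 pm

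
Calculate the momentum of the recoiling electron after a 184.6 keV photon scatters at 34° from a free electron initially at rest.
5.6279e-23 kg·m/s

The electron is initially at rest, so by conservation of momentum:
p⃗_e = p⃗₀ − p⃗'  (incident photon momentum minus scattered photon momentum)

Photon momentum magnitudes (p = h/λ = E/c):
λ₀ = hc/E₀ = 6.7164 pm → p₀ = h/λ₀ = 9.8656e-23 kg·m/s
Δλ = λ_C(1 − cos 34°) = 0.4148 pm
λ' = 7.1312 pm → p' = h/λ' = 9.2917e-23 kg·m/s

The scattered photon makes angle θ = 34° with the incident direction, so by the law of cosines:
|p⃗_e|² = p₀² + p'² − 2p₀p'cos θ
|p⃗_e|² = (9.8656e-23)² + (9.2917e-23)² − 2·9.8656e-23·9.2917e-23·cos(34°)
|p⃗_e| = 5.6279e-23 kg·m/s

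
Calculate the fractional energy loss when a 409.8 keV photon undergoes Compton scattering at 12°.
0.0172 (or 1.72%)

Calculate initial and final photon energies:

Initial: E₀ = 409.8 keV → λ₀ = 3.0255 pm
Compton shift: Δλ = 0.0530 pm
Final wavelength: λ' = 3.0785 pm
Final energy: E' = 402.7421 keV

Fractional energy loss:
(E₀ - E')/E₀ = (409.8000 - 402.7421)/409.8000
= 7.0579/409.8000
= 0.0172
= 1.72%

(Intermediate values are shown rounded; full precision is carried through to the final answer.)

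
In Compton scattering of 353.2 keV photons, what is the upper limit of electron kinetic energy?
204.9455 keV

Maximum energy transfer occurs at θ = 180° (backscattering).

Initial photon: E₀ = 353.2 keV → λ₀ = 3.5103 pm

Maximum Compton shift (at 180°):
Δλ_max = 2λ_C = 2 × 2.4263 = 4.8526 pm

Final wavelength:
λ' = 3.5103 + 4.8526 = 8.3629 pm

Minimum photon energy (maximum energy to electron):
E'_min = hc/λ' = 148.2545 keV

Maximum electron kinetic energy:
K_max = E₀ - E'_min = 353.2000 - 148.2545 = 204.9455 keV

(Intermediate values are shown rounded; full precision is carried through to the final answer.)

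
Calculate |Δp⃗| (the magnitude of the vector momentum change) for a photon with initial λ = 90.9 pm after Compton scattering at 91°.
1.0262e-23 kg·m/s

Photon momentum magnitude is p = h/λ.

Initial momentum:
p₀ = h/λ = 6.6261e-34/9.0900e-11 = 7.2894e-24 kg·m/s

After scattering:
λ' = λ + Δλ = 90.9 + 2.4687 = 93.3687 pm
p' = h/λ' = 6.6261e-34/9.3369e-11 = 7.0967e-24 kg·m/s

Momentum is a vector; the scattered photon's direction makes angle θ = 91° with the incident direction. The magnitude of the vector change Δp⃗ = p⃗₀ − p⃗' is found from the law of cosines:
|Δp⃗|² = p₀² + p'² − 2p₀p'cos θ
|Δp⃗|² = (7.2894e-24)² + (7.0967e-24)² − 2·7.2894e-24·7.0967e-24·cos(91°)
|Δp⃗| = 1.0262e-23 kg·m/s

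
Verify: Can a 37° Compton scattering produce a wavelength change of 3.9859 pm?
No, inconsistent

Calculate the expected shift for θ = 37°:

Δλ_expected = λ_C(1 - cos(37°))
Δλ_expected = 2.4263 × (1 - cos(37°))
Δλ_expected = 2.4263 × 0.2014
Δλ_expected = 0.4886 pm

Given shift: 3.9859 pm
Expected shift: 0.4886 pm
Difference: 3.4973 pm

The values do not match. The given shift corresponds to θ ≈ 130.0°, not 37°.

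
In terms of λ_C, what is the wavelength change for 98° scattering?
1.1392 λ_C

The Compton shift formula is:
Δλ = λ_C(1 - cos θ)

Dividing both sides by λ_C:
Δλ/λ_C = 1 - cos θ

For θ = 98°:
Δλ/λ_C = 1 - cos(98°)
Δλ/λ_C = 1 - -0.1392
Δλ/λ_C = 1.1392

This means the shift is 1.1392 × λ_C = 2.7640 pm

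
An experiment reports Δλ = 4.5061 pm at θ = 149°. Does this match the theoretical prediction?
Yes, consistent

Calculate the expected shift for θ = 149°:

Δλ_expected = λ_C(1 - cos(149°))
Δλ_expected = 2.4263 × (1 - cos(149°))
Δλ_expected = 2.4263 × 1.8572
Δλ_expected = 4.5061 pm

Given shift: 4.5061 pm
Expected shift: 4.5061 pm
Difference: 0.0000 pm

The values match. This is consistent with Compton scattering at the stated angle.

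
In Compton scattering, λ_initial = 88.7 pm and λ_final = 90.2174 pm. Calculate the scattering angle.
68.00°

First find the wavelength shift:
Δλ = λ' - λ = 90.2174 - 88.7 = 1.5174 pm

Using Δλ = λ_C(1 - cos θ), with λ_C = h/(m_e·c) ≈ 2.42631024 pm:
cos θ = 1 - Δλ/λ_C
cos θ = 1 - 1.5174/2.42631024
cos θ = 0.374606

θ = arccos(0.374606)
θ = 68.00°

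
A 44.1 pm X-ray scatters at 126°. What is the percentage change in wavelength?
8.7357%

Calculate the Compton shift:
Δλ = λ_C(1 - cos(126°))
Δλ = 2.4263 × (1 - cos(126°))
Δλ = 2.4263 × 1.5878
Δλ = 3.8525 pm

Percentage change:
(Δλ/λ₀) × 100 = (3.8525/44.1) × 100
= 8.7357%

(Intermediate values are shown rounded; full precision is carried through to the final answer.)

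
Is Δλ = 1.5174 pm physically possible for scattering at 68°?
Yes, consistent

Calculate the expected shift for θ = 68°:

Δλ_expected = λ_C(1 - cos(68°))
Δλ_expected = 2.4263 × (1 - cos(68°))
Δλ_expected = 2.4263 × 0.6254
Δλ_expected = 1.5174 pm

Given shift: 1.5174 pm
Expected shift: 1.5174 pm
Difference: 0.0000 pm

The values match. This is consistent with Compton scattering at the stated angle.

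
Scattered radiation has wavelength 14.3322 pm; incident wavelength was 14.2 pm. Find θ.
19.00°

First find the wavelength shift:
Δλ = λ' - λ = 14.3322 - 14.2 = 0.1322 pm

Using Δλ = λ_C(1 - cos θ), with λ_C = h/(m_e·c) ≈ 2.42631024 pm:
cos θ = 1 - Δλ/λ_C
cos θ = 1 - 0.1322/2.42631024
cos θ = 0.945514

θ = arccos(0.945514)
θ = 19.00°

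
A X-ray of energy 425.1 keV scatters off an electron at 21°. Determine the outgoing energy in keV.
402.8412 keV

First convert energy to wavelength:
λ = hc/E, with hc ≈ 1239.842 keV·pm (i.e. 1239.842 eV·nm)

For E = 425.1 keV = 425100 eV:
λ = 1239.842 keV·pm / 425.1 keV
λ = 2.9166 pm

Calculate the Compton shift:
Δλ = λ_C(1 - cos(21°)) = 2.4263 × 0.0664
Δλ = 0.1612 pm

Final wavelength:
λ' = 2.9166 + 0.1612 = 3.0777 pm

Final energy:
E' = hc/λ' = 1239.842 / 3.0777 = 402.8412 keV

(Intermediate values are shown rounded; full precision is carried through to the final answer.)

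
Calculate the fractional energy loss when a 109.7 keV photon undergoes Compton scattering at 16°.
0.0082 (or 0.82%)

Calculate initial and final photon energies:

Initial: E₀ = 109.7 keV → λ₀ = 11.3021 pm
Compton shift: Δλ = 0.0940 pm
Final wavelength: λ' = 11.3961 pm
Final energy: E' = 108.7952 keV

Fractional energy loss:
(E₀ - E')/E₀ = (109.7000 - 108.7952)/109.7000
= 0.9048/109.7000
= 0.0082
= 0.82%

(Intermediate values are shown rounded; full precision is carried through to the final answer.)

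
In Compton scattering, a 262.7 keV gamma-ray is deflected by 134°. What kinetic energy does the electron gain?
122.3095 keV

By energy conservation: K_e = E_initial - E_final

First find the scattered photon energy:
Initial wavelength: λ = hc/E = 4.7196 pm
Compton shift: Δλ = λ_C(1 - cos(134°)) = 4.1118 pm
Final wavelength: λ' = 4.7196 + 4.1118 = 8.8314 pm
Final photon energy: E' = hc/λ' = 140.3905 keV

Electron kinetic energy:
K_e = E - E' = 262.7000 - 140.3905 = 122.3095 keV

(Intermediate values are shown rounded; full precision is carried through to the final answer.)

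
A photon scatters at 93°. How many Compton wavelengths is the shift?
1.0523 λ_C

The Compton shift formula is:
Δλ = λ_C(1 - cos θ)

Dividing both sides by λ_C:
Δλ/λ_C = 1 - cos θ

For θ = 93°:
Δλ/λ_C = 1 - cos(93°)
Δλ/λ_C = 1 - -0.0523
Δλ/λ_C = 1.0523

This means the shift is 1.0523 × λ_C = 2.5533 pm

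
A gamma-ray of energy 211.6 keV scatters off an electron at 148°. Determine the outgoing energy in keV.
119.8690 keV

First convert energy to wavelength:
λ = hc/E, with hc ≈ 1239.842 keV·pm (i.e. 1239.842 eV·nm)

For E = 211.6 keV = 211600 eV:
λ = 1239.842 keV·pm / 211.6 keV
λ = 5.8594 pm

Calculate the Compton shift:
Δλ = λ_C(1 - cos(148°)) = 2.4263 × 1.8480
Δλ = 4.4839 pm

Final wavelength:
λ' = 5.8594 + 4.4839 = 10.3433 pm

Final energy:
E' = hc/λ' = 1239.842 / 10.3433 = 119.8690 keV

(Intermediate values are shown rounded; full precision is carried through to the final answer.)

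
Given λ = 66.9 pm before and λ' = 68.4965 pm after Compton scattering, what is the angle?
70.00°

First find the wavelength shift:
Δλ = λ' - λ = 68.4965 - 66.9 = 1.5965 pm

Using Δλ = λ_C(1 - cos θ), with λ_C = h/(m_e·c) ≈ 2.42631024 pm:
cos θ = 1 - Δλ/λ_C
cos θ = 1 - 1.5965/2.42631024
cos θ = 0.342005

θ = arccos(0.342005)
θ = 70.00°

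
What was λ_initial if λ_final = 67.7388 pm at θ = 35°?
67.3000 pm

From λ' = λ + Δλ, we have λ = λ' - Δλ

First calculate the Compton shift:
Δλ = λ_C(1 - cos θ)
Δλ = 2.4263 × (1 - cos(35°))
Δλ = 2.4263 × 0.1808
Δλ = 0.4388 pm

Initial wavelength:
λ = λ' - Δλ
λ = 67.7388 - 0.4388
λ = 67.3000 pm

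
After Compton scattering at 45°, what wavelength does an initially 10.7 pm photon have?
11.4106 pm

Using the Compton formula: λ' = λ + λ_C(1 − cos θ)

For θ = 45°, cos θ = √2/2 (exact) ≈ 0.7071, so:
1 − cos 45° = 1 − (√2/2) ≈ 0.2929

Δλ = λ_C × 0.2929 = 2.4263 × 0.2929 = 0.7106 pm

λ' = 10.7 + 0.7106 = 11.4106 pm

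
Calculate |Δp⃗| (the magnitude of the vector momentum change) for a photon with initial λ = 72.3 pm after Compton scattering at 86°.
1.2313e-23 kg·m/s

Photon momentum magnitude is p = h/λ.

Initial momentum:
p₀ = h/λ = 6.6261e-34/7.2300e-11 = 9.1647e-24 kg·m/s

After scattering:
λ' = λ + Δλ = 72.3 + 2.2571 = 74.5571 pm
p' = h/λ' = 6.6261e-34/7.4557e-11 = 8.8872e-24 kg·m/s

Momentum is a vector; the scattered photon's direction makes angle θ = 86° with the incident direction. The magnitude of the vector change Δp⃗ = p⃗₀ − p⃗' is found from the law of cosines:
|Δp⃗|² = p₀² + p'² − 2p₀p'cos θ
|Δp⃗|² = (9.1647e-24)² + (8.8872e-24)² − 2·9.1647e-24·8.8872e-24·cos(86°)
|Δp⃗| = 1.2313e-23 kg·m/s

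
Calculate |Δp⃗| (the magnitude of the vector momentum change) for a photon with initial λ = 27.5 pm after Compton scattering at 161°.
4.4051e-23 kg·m/s

Photon momentum magnitude is p = h/λ.

Initial momentum:
p₀ = h/λ = 6.6261e-34/2.7500e-11 = 2.4095e-23 kg·m/s

After scattering:
λ' = λ + Δλ = 27.5 + 4.7204 = 32.2204 pm
p' = h/λ' = 6.6261e-34/3.2220e-11 = 2.0565e-23 kg·m/s

Momentum is a vector; the scattered photon's direction makes angle θ = 161° with the incident direction. The magnitude of the vector change Δp⃗ = p⃗₀ − p⃗' is found from the law of cosines:
|Δp⃗|² = p₀² + p'² − 2p₀p'cos θ
|Δp⃗|² = (2.4095e-23)² + (2.0565e-23)² − 2·2.4095e-23·2.0565e-23·cos(161°)
|Δp⃗| = 4.4051e-23 kg·m/s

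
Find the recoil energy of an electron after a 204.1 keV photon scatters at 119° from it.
75.9813 keV

By energy conservation: K_e = E_initial - E_final

First find the scattered photon energy:
Initial wavelength: λ = hc/E = 6.0747 pm
Compton shift: Δλ = λ_C(1 - cos(119°)) = 3.6026 pm
Final wavelength: λ' = 6.0747 + 3.6026 = 9.6773 pm
Final photon energy: E' = hc/λ' = 128.1187 keV

Electron kinetic energy:
K_e = E - E' = 204.1000 - 128.1187 = 75.9813 keV

(Intermediate values are shown rounded; full precision is carried through to the final answer.)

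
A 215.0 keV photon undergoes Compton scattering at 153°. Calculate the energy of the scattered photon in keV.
119.7351 keV

First convert energy to wavelength:
λ = hc/E, with hc ≈ 1239.842 keV·pm (i.e. 1239.842 eV·nm)

For E = 215.0 keV = 215000 eV:
λ = 1239.842 keV·pm / 215.0 keV
λ = 5.7667 pm

Calculate the Compton shift:
Δλ = λ_C(1 - cos(153°)) = 2.4263 × 1.8910
Δλ = 4.5882 pm

Final wavelength:
λ' = 5.7667 + 4.5882 = 10.3549 pm

Final energy:
E' = hc/λ' = 1239.842 / 10.3549 = 119.7351 keV

(Intermediate values are shown rounded; full precision is carried through to the final answer.)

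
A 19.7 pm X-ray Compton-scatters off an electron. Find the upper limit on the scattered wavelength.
24.5526 pm (at θ = 180°)

The Compton shift is Δλ = λ_C(1 − cos θ).

Since cos θ ranges from −1 to 1, the factor (1 − cos θ) ranges from 0 to 2; the maximum shift occurs at θ = 180° (backscattering):
Δλ_max = 2λ_C = 2 × 2.4263 pm = 4.8526 pm

Maximum scattered wavelength:
λ'_max = λ₀ + Δλ_max = 19.7 + 4.8526 = 24.5526 pm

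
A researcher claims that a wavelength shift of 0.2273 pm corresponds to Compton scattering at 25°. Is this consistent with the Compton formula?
Yes, consistent

Calculate the expected shift for θ = 25°:

Δλ_expected = λ_C(1 - cos(25°))
Δλ_expected = 2.4263 × (1 - cos(25°))
Δλ_expected = 2.4263 × 0.0937
Δλ_expected = 0.2273 pm

Given shift: 0.2273 pm
Expected shift: 0.2273 pm
Difference: 0.0000 pm

The values match. This is consistent with Compton scattering at the stated angle.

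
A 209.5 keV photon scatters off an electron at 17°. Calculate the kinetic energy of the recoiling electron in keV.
3.6870 keV

By energy conservation: K_e = E_initial - E_final

First find the scattered photon energy:
Initial wavelength: λ = hc/E = 5.9181 pm
Compton shift: Δλ = λ_C(1 - cos(17°)) = 0.1060 pm
Final wavelength: λ' = 5.9181 + 0.1060 = 6.0241 pm
Final photon energy: E' = hc/λ' = 205.8130 keV

Electron kinetic energy:
K_e = E - E' = 209.5000 - 205.8130 = 3.6870 keV

(Intermediate values are shown rounded; full precision is carried through to the final answer.)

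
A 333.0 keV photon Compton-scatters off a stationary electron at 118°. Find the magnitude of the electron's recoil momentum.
2.3479e-22 kg·m/s

The electron is initially at rest, so by conservation of momentum:
p⃗_e = p⃗₀ − p⃗'  (incident photon momentum minus scattered photon momentum)

Photon momentum magnitudes (p = h/λ = E/c):
λ₀ = hc/E₀ = 3.7232 pm → p₀ = h/λ₀ = 1.7796e-22 kg·m/s
Δλ = λ_C(1 − cos 118°) = 3.5654 pm
λ' = 7.2886 pm → p' = h/λ' = 9.0910e-23 kg·m/s

The scattered photon makes angle θ = 118° with the incident direction, so by the law of cosines:
|p⃗_e|² = p₀² + p'² − 2p₀p'cos θ
|p⃗_e|² = (1.7796e-22)² + (9.0910e-23)² − 2·1.7796e-22·9.0910e-23·cos(118°)
|p⃗_e| = 2.3479e-22 kg·m/s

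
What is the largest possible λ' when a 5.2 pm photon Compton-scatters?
10.0526 pm (at θ = 180°)

The Compton shift is Δλ = λ_C(1 − cos θ).

Since cos θ ranges from −1 to 1, the factor (1 − cos θ) ranges from 0 to 2; the maximum shift occurs at θ = 180° (backscattering):
Δλ_max = 2λ_C = 2 × 2.4263 pm = 4.8526 pm

Maximum scattered wavelength:
λ'_max = λ₀ + Δλ_max = 5.2 + 4.8526 = 10.0526 pm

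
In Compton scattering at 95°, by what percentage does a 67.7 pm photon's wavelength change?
3.8963%

Calculate the Compton shift:
Δλ = λ_C(1 - cos(95°))
Δλ = 2.4263 × (1 - cos(95°))
Δλ = 2.4263 × 1.0872
Δλ = 2.6378 pm

Percentage change:
(Δλ/λ₀) × 100 = (2.6378/67.7) × 100
= 3.8963%

(Intermediate values are shown rounded; full precision is carried through to the final answer.)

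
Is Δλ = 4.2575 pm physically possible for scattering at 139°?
Yes, consistent

Calculate the expected shift for θ = 139°:

Δλ_expected = λ_C(1 - cos(139°))
Δλ_expected = 2.4263 × (1 - cos(139°))
Δλ_expected = 2.4263 × 1.7547
Δλ_expected = 4.2575 pm

Given shift: 4.2575 pm
Expected shift: 4.2575 pm
Difference: 0.0000 pm

The values match. This is consistent with Compton scattering at the stated angle.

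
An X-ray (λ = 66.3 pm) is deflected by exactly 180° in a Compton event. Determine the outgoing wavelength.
71.1526 pm

Using the Compton formula: λ' = λ + λ_C(1 − cos θ)

For θ = 180°, cos θ = -1 (exact) = -1.0000, so:
1 − cos 180° = 1 − (-1) = 2.0000

Δλ = λ_C × 2.0000 = 2.4263 × 2.0000 = 4.8526 pm

λ' = 66.3 + 4.8526 = 71.1526 pm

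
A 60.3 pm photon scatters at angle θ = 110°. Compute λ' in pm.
63.5562 pm

Using the Compton scattering formula:
λ' = λ + Δλ = λ + λ_C(1 - cos θ)

Given:
- Initial wavelength λ = 60.3 pm
- Scattering angle θ = 110°
- Compton wavelength λ_C ≈ 2.4263 pm

Calculate the shift:
Δλ = 2.4263 × (1 - cos(110°))
Δλ = 2.4263 × 1.3420
Δλ = 3.2562 pm

Final wavelength:
λ' = 60.3 + 3.2562 = 63.5562 pm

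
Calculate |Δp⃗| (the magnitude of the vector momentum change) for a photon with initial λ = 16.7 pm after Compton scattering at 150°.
6.8511e-23 kg·m/s

Photon momentum magnitude is p = h/λ.

Initial momentum:
p₀ = h/λ = 6.6261e-34/1.6700e-11 = 3.9677e-23 kg·m/s

After scattering:
λ' = λ + Δλ = 16.7 + 4.5276 = 21.2276 pm
p' = h/λ' = 6.6261e-34/2.1228e-11 = 3.1214e-23 kg·m/s

Momentum is a vector; the scattered photon's direction makes angle θ = 150° with the incident direction. The magnitude of the vector change Δp⃗ = p⃗₀ − p⃗' is found from the law of cosines:
|Δp⃗|² = p₀² + p'² − 2p₀p'cos θ
|Δp⃗|² = (3.9677e-23)² + (3.1214e-23)² − 2·3.9677e-23·3.1214e-23·cos(150°)
|Δp⃗| = 6.8511e-23 kg·m/s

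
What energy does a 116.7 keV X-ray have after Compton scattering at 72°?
100.7943 keV

First convert energy to wavelength:
λ = hc/E, with hc ≈ 1239.842 keV·pm (i.e. 1239.842 eV·nm)

For E = 116.7 keV = 116700 eV:
λ = 1239.842 keV·pm / 116.7 keV
λ = 10.6242 pm

Calculate the Compton shift:
Δλ = λ_C(1 - cos(72°)) = 2.4263 × 0.6910
Δλ = 1.6765 pm

Final wavelength:
λ' = 10.6242 + 1.6765 = 12.3007 pm

Final energy:
E' = hc/λ' = 1239.842 / 12.3007 = 100.7943 keV

(Intermediate values are shown rounded; full precision is carried through to the final answer.)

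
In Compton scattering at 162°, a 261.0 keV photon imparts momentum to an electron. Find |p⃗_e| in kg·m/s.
2.0706e-22 kg·m/s

The electron is initially at rest, so by conservation of momentum:
p⃗_e = p⃗₀ − p⃗'  (incident photon momentum minus scattered photon momentum)

Photon momentum magnitudes (p = h/λ = E/c):
λ₀ = hc/E₀ = 4.7504 pm → p₀ = h/λ₀ = 1.3949e-22 kg·m/s
Δλ = λ_C(1 − cos 162°) = 4.7339 pm
λ' = 9.4842 pm → p' = h/λ' = 6.9864e-23 kg·m/s

The scattered photon makes angle θ = 162° with the incident direction, so by the law of cosines:
|p⃗_e|² = p₀² + p'² − 2p₀p'cos θ
|p⃗_e|² = (1.3949e-22)² + (6.9864e-23)² − 2·1.3949e-22·6.9864e-23·cos(162°)
|p⃗_e| = 2.0706e-22 kg·m/s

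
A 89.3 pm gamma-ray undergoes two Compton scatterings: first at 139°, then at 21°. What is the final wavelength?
93.7186 pm

Apply Compton shift twice:

First scattering at θ₁ = 139°:
Δλ₁ = λ_C(1 - cos(139°))
Δλ₁ = 2.4263 × 1.7547
Δλ₁ = 4.2575 pm

After first scattering:
λ₁ = 89.3 + 4.2575 = 93.5575 pm

Second scattering at θ₂ = 21°:
Δλ₂ = λ_C(1 - cos(21°))
Δλ₂ = 2.4263 × 0.0664
Δλ₂ = 0.1612 pm

Final wavelength:
λ₂ = 93.5575 + 0.1612 = 93.7186 pm

Total shift: Δλ_total = 4.2575 + 0.1612 = 4.4186 pm

(Intermediate values are shown rounded; full precision is carried through to the final answer.)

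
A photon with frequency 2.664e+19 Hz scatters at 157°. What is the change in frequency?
7.801e+18 Hz (decrease)

Convert frequency to wavelength (c = 299792458 m/s):
λ₀ = c/f₀ = 299792458/2.664e+19 = 1.1253471e-11 m = 11.2535 pm

Calculate Compton shift:
Δλ = λ_C(1 - cos(157°)) = 4.6597 pm

Final wavelength:
λ' = λ₀ + Δλ = 11.2535 + 4.6597 = 15.9132 pm

Final frequency:
f' = c/λ' = 299792458/1.5913211e-11 = 1.8839218e+19 Hz

Frequency shift (decrease):
Δf = f₀ - f' = 2.664e+19 - 1.8839218e+19 = 7.801e+18 Hz

(Intermediate values are shown rounded; full precision is carried through to the final answer.)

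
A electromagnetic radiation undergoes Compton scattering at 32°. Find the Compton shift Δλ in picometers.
0.3687 pm

Using the Compton scattering formula:
Δλ = λ_C(1 - cos θ)

where λ_C = h/(m_e·c) ≈ 2.4263 pm is the Compton wavelength of an electron.

For θ = 32°:
cos(32°) = 0.8480
1 - cos(32°) = 0.1520

Δλ = 2.4263 × 0.1520
Δλ = 0.3687 pm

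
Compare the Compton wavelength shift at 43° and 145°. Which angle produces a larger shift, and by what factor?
145° produces the larger shift by a factor of 6.772

Calculate both shifts using Δλ = λ_C(1 - cos θ):

For θ₁ = 43°:
Δλ₁ = 2.4263 × (1 - cos(43°))
Δλ₁ = 2.4263 × 0.2686
Δλ₁ = 0.6518 pm

For θ₂ = 145°:
Δλ₂ = 2.4263 × (1 - cos(145°))
Δλ₂ = 2.4263 × 1.8192
Δλ₂ = 4.4138 pm

The 145° angle produces the larger shift.
Ratio: 4.4138/0.6518 = 6.772

(Intermediate values are shown rounded; full precision is carried through to the final answer.)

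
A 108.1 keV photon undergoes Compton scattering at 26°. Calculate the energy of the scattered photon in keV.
105.8341 keV

First convert energy to wavelength:
λ = hc/E, with hc ≈ 1239.842 keV·pm (i.e. 1239.842 eV·nm)

For E = 108.1 keV = 108100 eV:
λ = 1239.842 keV·pm / 108.1 keV
λ = 11.4694 pm

Calculate the Compton shift:
Δλ = λ_C(1 - cos(26°)) = 2.4263 × 0.1012
Δλ = 0.2456 pm

Final wavelength:
λ' = 11.4694 + 0.2456 = 11.7150 pm

Final energy:
E' = hc/λ' = 1239.842 / 11.7150 = 105.8341 keV

(Intermediate values are shown rounded; full precision is carried through to the final answer.)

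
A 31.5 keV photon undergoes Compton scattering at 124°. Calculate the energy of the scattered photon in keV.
28.7379 keV

First convert energy to wavelength:
λ = hc/E, with hc ≈ 1239.842 keV·pm (i.e. 1239.842 eV·nm)

For E = 31.5 keV = 31500 eV:
λ = 1239.842 keV·pm / 31.5 keV
λ = 39.3601 pm

Calculate the Compton shift:
Δλ = λ_C(1 - cos(124°)) = 2.4263 × 1.5592
Δλ = 3.7831 pm

Final wavelength:
λ' = 39.3601 + 3.7831 = 43.1431 pm

Final energy:
E' = hc/λ' = 1239.842 / 43.1431 = 28.7379 keV

(Intermediate values are shown rounded; full precision is carried through to the final answer.)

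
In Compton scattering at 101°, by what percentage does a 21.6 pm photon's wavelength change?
13.3763%

Calculate the Compton shift:
Δλ = λ_C(1 - cos(101°))
Δλ = 2.4263 × (1 - cos(101°))
Δλ = 2.4263 × 1.1908
Δλ = 2.8893 pm

Percentage change:
(Δλ/λ₀) × 100 = (2.8893/21.6) × 100
= 13.3763%

(Intermediate values are shown rounded; full precision is carried through to the final answer.)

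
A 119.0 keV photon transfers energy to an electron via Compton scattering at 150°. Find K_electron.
36.0474 keV

By energy conservation: K_e = E_initial - E_final

First find the scattered photon energy:
Initial wavelength: λ = hc/E = 10.4188 pm
Compton shift: Δλ = λ_C(1 - cos(150°)) = 4.5276 pm
Final wavelength: λ' = 10.4188 + 4.5276 = 14.9464 pm
Final photon energy: E' = hc/λ' = 82.9526 keV

Electron kinetic energy:
K_e = E - E' = 119.0000 - 82.9526 = 36.0474 keV

(Intermediate values are shown rounded; full precision is carried through to the final answer.)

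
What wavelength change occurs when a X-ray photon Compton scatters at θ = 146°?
4.4378 pm

Using the Compton scattering formula:
Δλ = λ_C(1 - cos θ)

where λ_C = h/(m_e·c) ≈ 2.4263 pm is the Compton wavelength of an electron.

For θ = 146°:
cos(146°) = -0.8290
1 - cos(146°) = 1.8290

Δλ = 2.4263 × 1.8290
Δλ = 4.4378 pm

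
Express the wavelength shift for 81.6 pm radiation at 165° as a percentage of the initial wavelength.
5.8455%

Calculate the Compton shift:
Δλ = λ_C(1 - cos(165°))
Δλ = 2.4263 × (1 - cos(165°))
Δλ = 2.4263 × 1.9659
Δλ = 4.7699 pm

Percentage change:
(Δλ/λ₀) × 100 = (4.7699/81.6) × 100
= 5.8455%

(Intermediate values are shown rounded; full precision is carried through to the final answer.)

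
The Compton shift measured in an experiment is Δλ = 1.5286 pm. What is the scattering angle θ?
68.29°

From the Compton formula Δλ = λ_C(1 - cos θ), we can solve for θ:

cos θ = 1 - Δλ/λ_C

Given:
- Δλ = 1.5286 pm
- λ_C = h/(m_e·c) ≈ 2.42631024 pm

cos θ = 1 - 1.5286/2.42631024
cos θ = 1 - 0.630010
cos θ = 0.369990

θ = arccos(0.369990)
θ = 68.29°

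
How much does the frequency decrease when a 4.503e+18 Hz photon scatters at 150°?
2.867e+17 Hz (decrease)

Convert frequency to wavelength (c = 299792458 m/s):
λ₀ = c/f₀ = 299792458/4.503e+18 = 6.6576162e-11 m = 66.5762 pm

Calculate Compton shift:
Δλ = λ_C(1 - cos(150°)) = 4.5276 pm

Final wavelength:
λ' = λ₀ + Δλ = 66.5762 + 4.5276 = 71.1037 pm

Final frequency:
f' = c/λ' = 299792458/7.1103719e-11 = 4.2162697e+18 Hz

Frequency shift (decrease):
Δf = f₀ - f' = 4.503e+18 - 4.2162697e+18 = 2.867e+17 Hz

(Intermediate values are shown rounded; full precision is carried through to the final answer.)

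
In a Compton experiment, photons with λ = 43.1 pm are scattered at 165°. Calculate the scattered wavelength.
47.8699 pm

Using the Compton scattering formula:
λ' = λ + Δλ = λ + λ_C(1 - cos θ)

Given:
- Initial wavelength λ = 43.1 pm
- Scattering angle θ = 165°
- Compton wavelength λ_C ≈ 2.4263 pm

Calculate the shift:
Δλ = 2.4263 × (1 - cos(165°))
Δλ = 2.4263 × 1.9659
Δλ = 4.7699 pm

Final wavelength:
λ' = 43.1 + 4.7699 = 47.8699 pm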